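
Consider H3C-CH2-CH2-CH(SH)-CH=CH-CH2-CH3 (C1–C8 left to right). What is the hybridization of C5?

sp^2

C5 has 3 σ bonds, plus one π bond: steric number 3 → sp2.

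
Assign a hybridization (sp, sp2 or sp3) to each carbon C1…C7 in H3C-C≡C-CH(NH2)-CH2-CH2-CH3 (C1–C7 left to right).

C1: 4 σ bonds — 4 electron domains, sp3.
C2 has 2 σ bonds, plus two π bonds: steric number 2 → sp.
C3: 2 σ bonds, plus two π bonds — 2 electron domains, sp.
C4: 4 σ bonds; 4 regions of electron density → sp3.
C5 carries 4 σ bonds, giving a steric number of 4, so it is sp3.
C6: 4 σ bonds — 4 electron domains, sp3.
C7 — 4 σ bonds. Steric number 4, so sp3.

C1 sp3, C2 sp, C3 sp, C4 sp3, C5 sp3, C6 sp3, C7 sp3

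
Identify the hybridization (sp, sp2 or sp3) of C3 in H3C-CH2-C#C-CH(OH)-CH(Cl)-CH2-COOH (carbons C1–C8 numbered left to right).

sp

C3 (2 σ bonds, plus two π bonds) has steric number 2: sp.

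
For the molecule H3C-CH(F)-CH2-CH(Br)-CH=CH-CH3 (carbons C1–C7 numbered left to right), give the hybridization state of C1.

C1 — 4 σ bonds. Steric number 4, so sp3.

sp3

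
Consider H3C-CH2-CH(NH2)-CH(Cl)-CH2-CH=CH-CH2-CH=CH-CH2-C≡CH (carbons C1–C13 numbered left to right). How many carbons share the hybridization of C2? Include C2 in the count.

C2 is sp3 (only σ bonds).
C1: sp3 ✓
C2: sp3 ✓
C3: sp3 ✓
C4: sp3 ✓
C5: sp3 ✓
C6: sp2
C7: sp2
C8: sp3 ✓
C9: sp2
C10: sp2
C11: sp3 ✓
C12: sp
C13: sp
7 carbons are sp3.

7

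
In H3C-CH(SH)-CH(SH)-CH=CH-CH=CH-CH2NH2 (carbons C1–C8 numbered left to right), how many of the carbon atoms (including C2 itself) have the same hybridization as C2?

C2 is sp3 (only σ bonds).
C1: sp3 ✓
C2: sp3 ✓
C3: sp3 ✓
C4: sp2
C5: sp2
C6: sp2
C7: sp2
C8: sp3 ✓
4 carbons are sp3.

4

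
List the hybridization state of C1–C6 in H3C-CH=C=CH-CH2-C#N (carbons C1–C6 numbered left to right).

C1 has 4 σ bonds: steric number 4 → sp3.
C2: 3 σ bonds, plus one π bond — 3 electron domains, sp2.
C3: 2 σ bonds, plus two π bonds; 2 regions of electron density → sp.
C4: 3 σ bonds, plus one π bond; 3 regions of electron density → sp2.
C5: 4 σ bonds — 4 electron domains, sp3.
C6 — 2 σ bonds, plus two π bonds. Steric number 2, so sp.

C1 sp3, C2 sp2, C3 sp, C4 sp2, C5 sp3, C6 sp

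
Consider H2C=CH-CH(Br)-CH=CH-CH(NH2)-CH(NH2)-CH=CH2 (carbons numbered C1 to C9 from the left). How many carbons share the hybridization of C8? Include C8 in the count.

C8 is sp2 (one π bond).
C1: sp2 ✓
C2: sp2 ✓
C3: sp3
C4: sp2 ✓
C5: sp2 ✓
C6: sp3
C7: sp3
C8: sp2 ✓
C9: sp2 ✓
6 carbons are sp2.

6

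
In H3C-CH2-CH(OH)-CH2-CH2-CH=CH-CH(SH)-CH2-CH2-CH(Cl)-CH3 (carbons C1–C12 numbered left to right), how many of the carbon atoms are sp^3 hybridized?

C1: sp3 ✓
C2: sp3 ✓
C3: sp3 ✓
C4: sp3 ✓
C5: sp3 ✓
C6: sp2
C7: sp2
C8: sp3 ✓
C9: sp3 ✓
C10: sp3 ✓
C11: sp3 ✓
C12: sp3 ✓
C1, C2, C3, C4, C5, C8, C9, C10, C11, C12 → 10 sp3 carbons.

10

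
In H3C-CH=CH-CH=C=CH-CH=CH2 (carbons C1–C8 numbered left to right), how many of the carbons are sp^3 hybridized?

C1: sp3 ✓
C2: sp2
C3: sp2
C4: sp2
C5: sp
C6: sp2
C7: sp2
C8: sp2
C1 → 1 sp3 carbon.

1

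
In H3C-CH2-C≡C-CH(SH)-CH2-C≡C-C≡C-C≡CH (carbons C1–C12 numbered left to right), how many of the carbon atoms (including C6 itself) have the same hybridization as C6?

4

C6 is sp3 (only σ bonds).
C1: sp3 ✓
C2: sp3 ✓
C3: sp
C4: sp
C5: sp3 ✓
C6: sp3 ✓
C7: sp
C8: sp
C9: sp
C10: sp
C11: sp
C12: sp
4 carbons are sp3.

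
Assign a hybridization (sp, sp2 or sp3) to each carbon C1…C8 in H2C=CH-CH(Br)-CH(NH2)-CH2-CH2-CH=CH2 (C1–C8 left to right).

C1 sp2, C2 sp2, C3 sp3, C4 sp3, C5 sp3, C6 sp3, C7 sp2, C8 sp2

C1 is sp2: 3 σ bonds, plus one π bond, 3 electron-density regions.
C2 has 3 σ bonds, plus one π bond: steric number 3 → sp2.
C3: 4 σ bonds; 4 regions of electron density → sp3.
C4 (4 σ bonds) has steric number 4: sp3.
C5: 4 σ bonds; 4 regions of electron density → sp3.
C6 (4 σ bonds) has steric number 4: sp3.
C7: 3 σ bonds, plus one π bond — 3 electron domains, sp2.
C8 is sp2: 3 σ bonds, plus one π bond, 3 electron-density regions.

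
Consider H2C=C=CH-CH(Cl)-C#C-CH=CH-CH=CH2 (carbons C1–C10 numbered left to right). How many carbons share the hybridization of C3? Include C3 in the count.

C3 is sp2 (one π bond).
C1: sp2 ✓
C2: sp
C3: sp2 ✓
C4: sp3
C5: sp
C6: sp
C7: sp2 ✓
C8: sp2 ✓
C9: sp2 ✓
C10: sp2 ✓
6 carbons are sp2.

6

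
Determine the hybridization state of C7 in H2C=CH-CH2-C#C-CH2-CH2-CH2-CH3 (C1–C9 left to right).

C7 — 4 σ bonds. Steric number 4, so sp3.

sp3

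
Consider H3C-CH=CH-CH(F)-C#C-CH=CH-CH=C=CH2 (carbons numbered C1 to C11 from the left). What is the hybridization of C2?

C2 has 3 σ bonds, plus one π bond: steric number 3 → sp2.

sp2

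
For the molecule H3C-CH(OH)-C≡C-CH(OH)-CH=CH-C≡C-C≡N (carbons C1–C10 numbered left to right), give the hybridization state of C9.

C9: 2 σ bonds, plus two π bonds; 2 regions of electron density → sp.

sp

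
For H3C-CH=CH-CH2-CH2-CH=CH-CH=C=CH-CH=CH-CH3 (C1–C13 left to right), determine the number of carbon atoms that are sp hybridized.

C1: sp3
C2: sp2
C3: sp2
C4: sp3
C5: sp3
C6: sp2
C7: sp2
C8: sp2
C9: sp ✓
C10: sp2
C11: sp2
C12: sp2
C13: sp3
C9 → 1 sp carbon.

1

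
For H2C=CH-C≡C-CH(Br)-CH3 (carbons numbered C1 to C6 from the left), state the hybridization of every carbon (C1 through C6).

C1 sp2, C2 sp2, C3 sp, C4 sp, C5 sp3, C6 sp3

C1 — 3 σ bonds, plus one π bond. Steric number 3, so sp2.
C2 is sp2: 3 σ bonds, plus one π bond, 3 electron-density regions.
C3: 2 σ bonds, plus two π bonds — 2 electron domains, sp.
C4 has 2 σ bonds, plus two π bonds: steric number 2 → sp.
C5 — 4 σ bonds. Steric number 4, so sp3.
C6 has 4 σ bonds: steric number 4 → sp3.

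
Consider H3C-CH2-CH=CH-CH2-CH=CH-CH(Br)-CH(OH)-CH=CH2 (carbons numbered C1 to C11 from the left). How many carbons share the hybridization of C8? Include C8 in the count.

5

C8 is sp3 (only σ bonds).
C1: sp3 ✓
C2: sp3 ✓
C3: sp2
C4: sp2
C5: sp3 ✓
C6: sp2
C7: sp2
C8: sp3 ✓
C9: sp3 ✓
C10: sp2
C11: sp2
5 carbons are sp3.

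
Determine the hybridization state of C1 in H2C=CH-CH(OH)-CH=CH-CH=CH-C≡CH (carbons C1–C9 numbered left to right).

sp²

C1 (3 σ bonds, plus one π bond) has steric number 3: sp2.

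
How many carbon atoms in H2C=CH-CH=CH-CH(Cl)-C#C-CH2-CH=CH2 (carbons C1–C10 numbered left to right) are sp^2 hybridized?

6

C1: sp2 ✓
C2: sp2 ✓
C3: sp2 ✓
C4: sp2 ✓
C5: sp3
C6: sp
C7: sp
C8: sp3
C9: sp2 ✓
C10: sp2 ✓
C1, C2, C3, C4, C9, C10 → 6 sp2 carbons.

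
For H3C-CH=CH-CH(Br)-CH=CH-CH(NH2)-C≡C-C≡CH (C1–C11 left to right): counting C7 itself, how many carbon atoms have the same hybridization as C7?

3

C7 is sp3 (only σ bonds).
C1: sp3 ✓
C2: sp2
C3: sp2
C4: sp3 ✓
C5: sp2
C6: sp2
C7: sp3 ✓
C8: sp
C9: sp
C10: sp
C11: sp
3 carbons are sp3.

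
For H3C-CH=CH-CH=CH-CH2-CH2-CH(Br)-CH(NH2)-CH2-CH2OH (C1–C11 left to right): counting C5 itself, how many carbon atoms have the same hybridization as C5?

C5 is sp2 (one π bond).
C1: sp3
C2: sp2 ✓
C3: sp2 ✓
C4: sp2 ✓
C5: sp2 ✓
C6: sp3
C7: sp3
C8: sp3
C9: sp3
C10: sp3
C11: sp3
4 carbons are sp2.

4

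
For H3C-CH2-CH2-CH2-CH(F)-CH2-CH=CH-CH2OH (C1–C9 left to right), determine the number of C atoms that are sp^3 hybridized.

C1: sp3 ✓
C2: sp3 ✓
C3: sp3 ✓
C4: sp3 ✓
C5: sp3 ✓
C6: sp3 ✓
C7: sp2
C8: sp2
C9: sp3 ✓
C1, C2, C3, C4, C5, C6, C9 → 7 sp3 carbons.

7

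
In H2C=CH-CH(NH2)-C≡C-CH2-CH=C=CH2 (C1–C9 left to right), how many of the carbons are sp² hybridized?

C1: sp2 ✓
C2: sp2 ✓
C3: sp3
C4: sp
C5: sp
C6: sp3
C7: sp2 ✓
C8: sp
C9: sp2 ✓
C1, C2, C7, C9 → 4 sp2 carbons.

4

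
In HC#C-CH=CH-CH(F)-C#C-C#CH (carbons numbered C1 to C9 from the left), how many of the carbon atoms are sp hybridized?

C1: sp ✓
C2: sp ✓
C3: sp2
C4: sp2
C5: sp3
C6: sp ✓
C7: sp ✓
C8: sp ✓
C9: sp ✓
C1, C2, C6, C7, C8, C9 → 6 sp carbons.

6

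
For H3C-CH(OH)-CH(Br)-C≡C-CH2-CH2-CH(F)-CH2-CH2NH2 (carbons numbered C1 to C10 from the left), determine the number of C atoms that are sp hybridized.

C1: sp3
C2: sp3
C3: sp3
C4: sp ✓
C5: sp ✓
C6: sp3
C7: sp3
C8: sp3
C9: sp3
C10: sp3
C4, C5 → 2 sp carbons.

2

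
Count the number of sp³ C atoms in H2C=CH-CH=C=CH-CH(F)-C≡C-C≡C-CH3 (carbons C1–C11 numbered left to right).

C1: sp2
C2: sp2
C3: sp2
C4: sp
C5: sp2
C6: sp3 ✓
C7: sp
C8: sp
C9: sp
C10: sp
C11: sp3 ✓
C6, C11 → 2 sp3 carbons.

2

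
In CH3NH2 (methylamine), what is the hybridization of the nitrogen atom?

Three σ bonds + one lone pair = steric number 4 → sp3.

sp^3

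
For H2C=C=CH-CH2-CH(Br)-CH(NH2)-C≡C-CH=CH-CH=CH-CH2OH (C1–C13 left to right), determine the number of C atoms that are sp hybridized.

3

C1: sp2
C2: sp ✓
C3: sp2
C4: sp3
C5: sp3
C6: sp3
C7: sp ✓
C8: sp ✓
C9: sp2
C10: sp2
C11: sp2
C12: sp2
C13: sp3
C2, C7, C8 → 3 sp carbons.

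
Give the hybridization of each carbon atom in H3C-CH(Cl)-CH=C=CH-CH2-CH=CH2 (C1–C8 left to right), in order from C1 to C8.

C1 sp3, C2 sp3, C3 sp2, C4 sp, C5 sp2, C6 sp3, C7 sp2, C8 sp2

C1 is sp3: 4 σ bonds, 4 electron-density regions.
C2 (4 σ bonds) has steric number 4: sp3.
C3: 3 σ bonds, plus one π bond; 3 regions of electron density → sp2.
C4 (2 σ bonds, plus two π bonds) has steric number 2: sp.
C5: 3 σ bonds, plus one π bond; 3 regions of electron density → sp2.
C6 carries 4 σ bonds, giving a steric number of 4, so it is sp3.
C7 carries 3 σ bonds, plus one π bond, giving a steric number of 3, so it is sp2.
C8: 3 σ bonds, plus one π bond — 3 electron domains, sp2.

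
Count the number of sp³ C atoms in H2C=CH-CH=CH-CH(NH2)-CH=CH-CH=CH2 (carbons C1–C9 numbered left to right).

C1: sp2
C2: sp2
C3: sp2
C4: sp2
C5: sp3 ✓
C6: sp2
C7: sp2
C8: sp2
C9: sp2
C5 → 1 sp3 carbon.

1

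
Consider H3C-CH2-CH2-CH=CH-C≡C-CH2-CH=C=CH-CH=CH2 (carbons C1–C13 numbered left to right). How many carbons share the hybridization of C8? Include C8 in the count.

4

C8 is sp3 (only σ bonds).
C1: sp3 ✓
C2: sp3 ✓
C3: sp3 ✓
C4: sp2
C5: sp2
C6: sp
C7: sp
C8: sp3 ✓
C9: sp2
C10: sp
C11: sp2
C12: sp2
C13: sp2
4 carbons are sp3.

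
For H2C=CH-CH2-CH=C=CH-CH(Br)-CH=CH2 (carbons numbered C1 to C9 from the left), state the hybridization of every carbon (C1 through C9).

C1: 3 σ bonds, plus one π bond; 3 regions of electron density → sp2.
C2 is sp2: 3 σ bonds, plus one π bond, 3 electron-density regions.
C3 carries 4 σ bonds, giving a steric number of 4, so it is sp3.
C4 carries 3 σ bonds, plus one π bond, giving a steric number of 3, so it is sp2.
C5 has 2 σ bonds, plus two π bonds: steric number 2 → sp.
C6 is sp2: 3 σ bonds, plus one π bond, 3 electron-density regions.
C7: 4 σ bonds; 4 regions of electron density → sp3.
C8 carries 3 σ bonds, plus one π bond, giving a steric number of 3, so it is sp2.
C9 has 3 σ bonds, plus one π bond: steric number 3 → sp2.

C1 sp2, C2 sp2, C3 sp3, C4 sp2, C5 sp, C6 sp2, C7 sp3, C8 sp2, C9 sp2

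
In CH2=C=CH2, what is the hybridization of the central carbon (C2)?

Two σ bonds and two π bonds (one to each neighbour) → sp.

sp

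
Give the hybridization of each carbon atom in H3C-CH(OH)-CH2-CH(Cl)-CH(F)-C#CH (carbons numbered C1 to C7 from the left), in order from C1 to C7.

C1 sp3, C2 sp3, C3 sp3, C4 sp3, C5 sp3, C6 sp, C7 sp

C1 (4 σ bonds) has steric number 4: sp3.
C2: 4 σ bonds; 4 regions of electron density → sp3.
C3: 4 σ bonds; 4 regions of electron density → sp3.
C4 (4 σ bonds) has steric number 4: sp3.
C5 — 4 σ bonds. Steric number 4, so sp3.
C6: 2 σ bonds, plus two π bonds; 2 regions of electron density → sp.
C7 has 2 σ bonds, plus two π bonds: steric number 2 → sp.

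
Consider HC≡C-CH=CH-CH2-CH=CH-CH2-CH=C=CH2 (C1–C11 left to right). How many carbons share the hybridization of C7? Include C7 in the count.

6

C7 is sp2 (one π bond).
C1: sp
C2: sp
C3: sp2 ✓
C4: sp2 ✓
C5: sp3
C6: sp2 ✓
C7: sp2 ✓
C8: sp3
C9: sp2 ✓
C10: sp
C11: sp2 ✓
6 carbons are sp2.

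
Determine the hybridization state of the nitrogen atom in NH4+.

sp³

Four σ bonds, no lone pair → sp3, tetrahedral.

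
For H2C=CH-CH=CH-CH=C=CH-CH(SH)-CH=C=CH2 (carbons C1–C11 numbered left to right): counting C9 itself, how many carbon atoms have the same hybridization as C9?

8

C9 is sp2 (one π bond).
C1: sp2 ✓
C2: sp2 ✓
C3: sp2 ✓
C4: sp2 ✓
C5: sp2 ✓
C6: sp
C7: sp2 ✓
C8: sp3
C9: sp2 ✓
C10: sp
C11: sp2 ✓
8 carbons are sp2.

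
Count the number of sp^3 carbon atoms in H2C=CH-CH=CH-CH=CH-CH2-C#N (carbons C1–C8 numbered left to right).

C1: sp2
C2: sp2
C3: sp2
C4: sp2
C5: sp2
C6: sp2
C7: sp3 ✓
C8: sp
C7 → 1 sp3 carbon.

1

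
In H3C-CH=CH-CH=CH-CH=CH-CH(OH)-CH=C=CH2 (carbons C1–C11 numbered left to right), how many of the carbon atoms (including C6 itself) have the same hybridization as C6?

C6 is sp2 (one π bond).
C1: sp3
C2: sp2 ✓
C3: sp2 ✓
C4: sp2 ✓
C5: sp2 ✓
C6: sp2 ✓
C7: sp2 ✓
C8: sp3
C9: sp2 ✓
C10: sp
C11: sp2 ✓
8 carbons are sp2.

8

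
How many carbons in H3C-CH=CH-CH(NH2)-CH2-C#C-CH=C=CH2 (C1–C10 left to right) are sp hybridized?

C1: sp3
C2: sp2
C3: sp2
C4: sp3
C5: sp3
C6: sp ✓
C7: sp ✓
C8: sp2
C9: sp ✓
C10: sp2
C6, C7, C9 → 3 sp carbons.

3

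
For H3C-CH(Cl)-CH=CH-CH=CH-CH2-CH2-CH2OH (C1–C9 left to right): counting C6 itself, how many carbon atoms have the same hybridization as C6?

4

C6 is sp2 (one π bond).
C1: sp3
C2: sp3
C3: sp2 ✓
C4: sp2 ✓
C5: sp2 ✓
C6: sp2 ✓
C7: sp3
C8: sp3
C9: sp3
4 carbons are sp2.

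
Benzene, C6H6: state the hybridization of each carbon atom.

Every ring carbon has three σ bonds and contributes one p electron to the aromatic π system.

sp²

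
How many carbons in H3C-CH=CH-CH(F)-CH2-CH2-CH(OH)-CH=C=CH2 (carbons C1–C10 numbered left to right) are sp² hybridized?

4

C1: sp3
C2: sp2 ✓
C3: sp2 ✓
C4: sp3
C5: sp3
C6: sp3
C7: sp3
C8: sp2 ✓
C9: sp
C10: sp2 ✓
C2, C3, C8, C10 → 4 sp2 carbons.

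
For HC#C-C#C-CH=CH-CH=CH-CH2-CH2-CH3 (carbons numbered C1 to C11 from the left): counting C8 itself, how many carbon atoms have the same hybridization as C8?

4

C8 is sp2 (one π bond).
C1: sp
C2: sp
C3: sp
C4: sp
C5: sp2 ✓
C6: sp2 ✓
C7: sp2 ✓
C8: sp2 ✓
C9: sp3
C10: sp3
C11: sp3
4 carbons are sp2.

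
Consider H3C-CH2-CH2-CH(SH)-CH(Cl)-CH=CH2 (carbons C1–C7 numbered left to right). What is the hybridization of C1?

sp³

C1 (4 σ bonds) has steric number 4: sp3.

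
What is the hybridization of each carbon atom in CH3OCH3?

Each carbon atom (4 σ bonds) has steric number 4: sp3.

sp3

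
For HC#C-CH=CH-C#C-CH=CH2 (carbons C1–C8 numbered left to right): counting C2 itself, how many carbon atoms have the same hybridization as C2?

C2 is sp (two π bonds).
C1: sp ✓
C2: sp ✓
C3: sp2
C4: sp2
C5: sp ✓
C6: sp ✓
C7: sp2
C8: sp2
4 carbons are sp.

4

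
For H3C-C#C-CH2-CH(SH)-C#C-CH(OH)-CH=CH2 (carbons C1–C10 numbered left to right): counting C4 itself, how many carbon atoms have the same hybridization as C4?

4

C4 is sp3 (only σ bonds).
C1: sp3 ✓
C2: sp
C3: sp
C4: sp3 ✓
C5: sp3 ✓
C6: sp
C7: sp
C8: sp3 ✓
C9: sp2
C10: sp2
4 carbons are sp3.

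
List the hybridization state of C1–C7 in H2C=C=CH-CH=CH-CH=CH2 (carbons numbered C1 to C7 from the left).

C1 sp2, C2 sp, C3 sp2, C4 sp2, C5 sp2, C6 sp2, C7 sp2

C1 has 3 σ bonds, plus one π bond: steric number 3 → sp2.
C2: 2 σ bonds, plus two π bonds; 2 regions of electron density → sp.
C3: 3 σ bonds, plus one π bond — 3 electron domains, sp2.
C4 has 3 σ bonds, plus one π bond: steric number 3 → sp2.
C5 — 3 σ bonds, plus one π bond. Steric number 3, so sp2.
C6 is sp2: 3 σ bonds, plus one π bond, 3 electron-density regions.
C7 is sp2: 3 σ bonds, plus one π bond, 3 electron-density regions.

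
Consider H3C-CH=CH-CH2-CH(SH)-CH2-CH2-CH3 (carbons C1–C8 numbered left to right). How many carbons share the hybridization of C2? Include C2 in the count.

2

C2 is sp2 (one π bond).
C1: sp3
C2: sp2 ✓
C3: sp2 ✓
C4: sp3
C5: sp3
C6: sp3
C7: sp3
C8: sp3
2 carbons are sp2.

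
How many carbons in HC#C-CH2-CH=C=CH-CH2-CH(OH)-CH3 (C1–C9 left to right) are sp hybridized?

C1: sp ✓
C2: sp ✓
C3: sp3
C4: sp2
C5: sp ✓
C6: sp2
C7: sp3
C8: sp3
C9: sp3
C1, C2, C5 → 3 sp carbons.

3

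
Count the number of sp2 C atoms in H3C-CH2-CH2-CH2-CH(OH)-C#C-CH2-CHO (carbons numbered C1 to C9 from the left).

C1: sp3
C2: sp3
C3: sp3
C4: sp3
C5: sp3
C6: sp
C7: sp
C8: sp3
C9: sp2 ✓
C9 → 1 sp2 carbon.

1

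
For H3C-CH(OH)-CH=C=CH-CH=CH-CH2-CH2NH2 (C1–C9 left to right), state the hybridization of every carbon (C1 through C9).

C1 sp3, C2 sp3, C3 sp2, C4 sp, C5 sp2, C6 sp2, C7 sp2, C8 sp3, C9 sp3

C1 has 4 σ bonds: steric number 4 → sp3.
C2 carries 4 σ bonds, giving a steric number of 4, so it is sp3.
C3: 3 σ bonds, plus one π bond — 3 electron domains, sp2.
C4 is sp: 2 σ bonds, plus two π bonds, 2 electron-density regions.
C5: 3 σ bonds, plus one π bond; 3 regions of electron density → sp2.
C6 (3 σ bonds, plus one π bond) has steric number 3: sp2.
C7: 3 σ bonds, plus one π bond; 3 regions of electron density → sp2.
C8 has 4 σ bonds: steric number 4 → sp3.
C9 (4 σ bonds) has steric number 4: sp3.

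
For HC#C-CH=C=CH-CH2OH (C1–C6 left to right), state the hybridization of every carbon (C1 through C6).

C1 sp, C2 sp, C3 sp2, C4 sp, C5 sp2, C6 sp3

C1 carries 2 σ bonds, plus two π bonds, giving a steric number of 2, so it is sp.
C2 — 2 σ bonds, plus two π bonds. Steric number 2, so sp.
C3 — 3 σ bonds, plus one π bond. Steric number 3, so sp2.
C4 has 2 σ bonds, plus two π bonds: steric number 2 → sp.
C5: 3 σ bonds, plus one π bond; 3 regions of electron density → sp2.
C6 has 4 σ bonds: steric number 4 → sp3.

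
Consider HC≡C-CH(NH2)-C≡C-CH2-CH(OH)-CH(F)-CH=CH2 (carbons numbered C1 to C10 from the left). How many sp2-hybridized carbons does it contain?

C1: sp
C2: sp
C3: sp3
C4: sp
C5: sp
C6: sp3
C7: sp3
C8: sp3
C9: sp2 ✓
C10: sp2 ✓
C9, C10 → 2 sp2 carbons.

2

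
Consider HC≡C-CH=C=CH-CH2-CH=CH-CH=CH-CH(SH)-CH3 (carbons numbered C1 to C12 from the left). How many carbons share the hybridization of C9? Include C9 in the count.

6

C9 is sp2 (one π bond).
C1: sp
C2: sp
C3: sp2 ✓
C4: sp
C5: sp2 ✓
C6: sp3
C7: sp2 ✓
C8: sp2 ✓
C9: sp2 ✓
C10: sp2 ✓
C11: sp3
C12: sp3
6 carbons are sp2.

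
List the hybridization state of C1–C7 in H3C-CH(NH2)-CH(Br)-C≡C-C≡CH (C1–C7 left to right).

C1 sp3, C2 sp3, C3 sp3, C4 sp, C5 sp, C6 sp, C7 sp

C1: 4 σ bonds — 4 electron domains, sp3.
C2 — 4 σ bonds. Steric number 4, so sp3.
C3 carries 4 σ bonds, giving a steric number of 4, so it is sp3.
C4 is sp: 2 σ bonds, plus two π bonds, 2 electron-density regions.
C5: 2 σ bonds, plus two π bonds — 2 electron domains, sp.
C6: 2 σ bonds, plus two π bonds — 2 electron domains, sp.
C7 carries 2 σ bonds, plus two π bonds, giving a steric number of 2, so it is sp.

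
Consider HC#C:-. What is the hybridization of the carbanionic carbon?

sp

One σ bond + one lone pair = steric number 2 → sp.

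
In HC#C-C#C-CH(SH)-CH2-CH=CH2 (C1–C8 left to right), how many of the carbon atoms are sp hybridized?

C1: sp ✓
C2: sp ✓
C3: sp ✓
C4: sp ✓
C5: sp3
C6: sp3
C7: sp2
C8: sp2
C1, C2, C3, C4 → 4 sp carbons.

4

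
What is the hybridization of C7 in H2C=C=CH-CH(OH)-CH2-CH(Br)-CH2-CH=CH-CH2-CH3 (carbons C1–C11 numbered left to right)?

sp³

C7 (4 σ bonds) has steric number 4: sp3.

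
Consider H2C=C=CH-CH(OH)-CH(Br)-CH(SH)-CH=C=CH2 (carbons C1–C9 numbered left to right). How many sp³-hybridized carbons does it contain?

3

C1: sp2
C2: sp
C3: sp2
C4: sp3 ✓
C5: sp3 ✓
C6: sp3 ✓
C7: sp2
C8: sp
C9: sp2
C4, C5, C6 → 3 sp3 carbons.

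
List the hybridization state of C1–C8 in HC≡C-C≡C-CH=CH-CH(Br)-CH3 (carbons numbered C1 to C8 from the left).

C1 sp, C2 sp, C3 sp, C4 sp, C5 sp2, C6 sp2, C7 sp3, C8 sp3

C1 has 2 σ bonds, plus two π bonds: steric number 2 → sp.
C2 — 2 σ bonds, plus two π bonds. Steric number 2, so sp.
C3 — 2 σ bonds, plus two π bonds. Steric number 2, so sp.
C4 carries 2 σ bonds, plus two π bonds, giving a steric number of 2, so it is sp.
C5 has 3 σ bonds, plus one π bond: steric number 3 → sp2.
C6: 3 σ bonds, plus one π bond — 3 electron domains, sp2.
C7 — 4 σ bonds. Steric number 4, so sp3.
C8 has 4 σ bonds: steric number 4 → sp3.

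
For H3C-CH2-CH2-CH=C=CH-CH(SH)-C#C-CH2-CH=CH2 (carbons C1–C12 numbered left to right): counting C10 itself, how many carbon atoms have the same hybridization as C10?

C10 is sp3 (only σ bonds).
C1: sp3 ✓
C2: sp3 ✓
C3: sp3 ✓
C4: sp2
C5: sp
C6: sp2
C7: sp3 ✓
C8: sp
C9: sp
C10: sp3 ✓
C11: sp2
C12: sp2
5 carbons are sp3.

5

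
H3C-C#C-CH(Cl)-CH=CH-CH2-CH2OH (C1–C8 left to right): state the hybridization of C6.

sp²

C6 is sp2: 3 σ bonds, plus one π bond, 3 electron-density regions.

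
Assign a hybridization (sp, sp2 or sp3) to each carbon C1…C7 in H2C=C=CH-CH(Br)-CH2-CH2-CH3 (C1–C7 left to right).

C1 sp2, C2 sp, C3 sp2, C4 sp3, C5 sp3, C6 sp3, C7 sp3

C1: 3 σ bonds, plus one π bond; 3 regions of electron density → sp2.
C2: 2 σ bonds, plus two π bonds — 2 electron domains, sp.
C3 carries 3 σ bonds, plus one π bond, giving a steric number of 3, so it is sp2.
C4: 4 σ bonds — 4 electron domains, sp3.
C5: 4 σ bonds; 4 regions of electron density → sp3.
C6 carries 4 σ bonds, giving a steric number of 4, so it is sp3.
C7 — 4 σ bonds. Steric number 4, so sp3.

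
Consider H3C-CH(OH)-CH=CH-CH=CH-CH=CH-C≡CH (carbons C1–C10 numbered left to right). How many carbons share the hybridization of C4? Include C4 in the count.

6

C4 is sp2 (one π bond).
C1: sp3
C2: sp3
C3: sp2 ✓
C4: sp2 ✓
C5: sp2 ✓
C6: sp2 ✓
C7: sp2 ✓
C8: sp2 ✓
C9: sp
C10: sp
6 carbons are sp2.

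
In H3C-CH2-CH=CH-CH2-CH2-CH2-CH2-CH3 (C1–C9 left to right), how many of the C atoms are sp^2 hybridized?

2

C1: sp3
C2: sp3
C3: sp2 ✓
C4: sp2 ✓
C5: sp3
C6: sp3
C7: sp3
C8: sp3
C9: sp3
C3, C4 → 2 sp2 carbons.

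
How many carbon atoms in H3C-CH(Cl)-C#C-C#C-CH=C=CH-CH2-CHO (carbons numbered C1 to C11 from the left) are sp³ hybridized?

3

C1: sp3 ✓
C2: sp3 ✓
C3: sp
C4: sp
C5: sp
C6: sp
C7: sp2
C8: sp
C9: sp2
C10: sp3 ✓
C11: sp2
C1, C2, C10 → 3 sp3 carbons.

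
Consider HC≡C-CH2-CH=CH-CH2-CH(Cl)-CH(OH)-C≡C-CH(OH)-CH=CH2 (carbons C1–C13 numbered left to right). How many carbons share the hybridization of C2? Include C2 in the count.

4

C2 is sp (two π bonds).
C1: sp ✓
C2: sp ✓
C3: sp3
C4: sp2
C5: sp2
C6: sp3
C7: sp3
C8: sp3
C9: sp ✓
C10: sp ✓
C11: sp3
C12: sp2
C13: sp2
4 carbons are sp.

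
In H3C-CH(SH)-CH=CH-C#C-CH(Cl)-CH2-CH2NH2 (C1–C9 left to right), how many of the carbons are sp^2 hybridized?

2

C1: sp3
C2: sp3
C3: sp2 ✓
C4: sp2 ✓
C5: sp
C6: sp
C7: sp3
C8: sp3
C9: sp3
C3, C4 → 2 sp2 carbons.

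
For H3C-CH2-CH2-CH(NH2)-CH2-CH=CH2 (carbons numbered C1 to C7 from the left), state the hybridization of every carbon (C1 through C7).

C1 has 4 σ bonds: steric number 4 → sp3.
C2 is sp3: 4 σ bonds, 4 electron-density regions.
C3 (4 σ bonds) has steric number 4: sp3.
C4: 4 σ bonds — 4 electron domains, sp3.
C5: 4 σ bonds; 4 regions of electron density → sp3.
C6 — 3 σ bonds, plus one π bond. Steric number 3, so sp2.
C7 has 3 σ bonds, plus one π bond: steric number 3 → sp2.

C1 sp3, C2 sp3, C3 sp3, C4 sp3, C5 sp3, C6 sp2, C7 sp2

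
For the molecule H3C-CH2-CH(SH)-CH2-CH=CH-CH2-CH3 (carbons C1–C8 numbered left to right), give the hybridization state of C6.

C6: 3 σ bonds, plus one π bond — 3 electron domains, sp2.

sp²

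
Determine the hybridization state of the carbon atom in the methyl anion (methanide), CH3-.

Three σ bonds + one lone pair = steric number 4 → sp3, pyramidal.

sp^3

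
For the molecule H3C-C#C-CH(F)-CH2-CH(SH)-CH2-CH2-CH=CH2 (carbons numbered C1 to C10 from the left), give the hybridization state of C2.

sp

C2: 2 σ bonds, plus two π bonds — 2 electron domains, sp.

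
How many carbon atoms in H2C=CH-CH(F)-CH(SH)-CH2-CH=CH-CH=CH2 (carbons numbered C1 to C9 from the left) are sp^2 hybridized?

6

C1: sp2 ✓
C2: sp2 ✓
C3: sp3
C4: sp3
C5: sp3
C6: sp2 ✓
C7: sp2 ✓
C8: sp2 ✓
C9: sp2 ✓
C1, C2, C6, C7, C8, C9 → 6 sp2 carbons.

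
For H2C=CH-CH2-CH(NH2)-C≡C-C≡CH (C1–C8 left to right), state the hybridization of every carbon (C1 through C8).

C1 sp2, C2 sp2, C3 sp3, C4 sp3, C5 sp, C6 sp, C7 sp, C8 sp

C1: 3 σ bonds, plus one π bond; 3 regions of electron density → sp2.
C2 is sp2: 3 σ bonds, plus one π bond, 3 electron-density regions.
C3 carries 4 σ bonds, giving a steric number of 4, so it is sp3.
C4: 4 σ bonds; 4 regions of electron density → sp3.
C5: 2 σ bonds, plus two π bonds; 2 regions of electron density → sp.
C6 carries 2 σ bonds, plus two π bonds, giving a steric number of 2, so it is sp.
C7: 2 σ bonds, plus two π bonds; 2 regions of electron density → sp.
C8 carries 2 σ bonds, plus two π bonds, giving a steric number of 2, so it is sp.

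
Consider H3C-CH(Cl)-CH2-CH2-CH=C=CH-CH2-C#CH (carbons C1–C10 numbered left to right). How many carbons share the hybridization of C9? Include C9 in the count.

C9 is sp (two π bonds).
C1: sp3
C2: sp3
C3: sp3
C4: sp3
C5: sp2
C6: sp ✓
C7: sp2
C8: sp3
C9: sp ✓
C10: sp ✓
3 carbons are sp.

3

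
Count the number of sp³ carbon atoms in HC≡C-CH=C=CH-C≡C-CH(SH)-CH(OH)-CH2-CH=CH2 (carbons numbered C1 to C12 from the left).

3

C1: sp
C2: sp
C3: sp2
C4: sp
C5: sp2
C6: sp
C7: sp
C8: sp3 ✓
C9: sp3 ✓
C10: sp3 ✓
C11: sp2
C12: sp2
C8, C9, C10 → 3 sp3 carbons.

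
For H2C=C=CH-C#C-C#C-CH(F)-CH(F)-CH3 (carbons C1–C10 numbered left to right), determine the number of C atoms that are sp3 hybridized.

3

C1: sp2
C2: sp
C3: sp2
C4: sp
C5: sp
C6: sp
C7: sp
C8: sp3 ✓
C9: sp3 ✓
C10: sp3 ✓
C8, C9, C10 → 3 sp3 carbons.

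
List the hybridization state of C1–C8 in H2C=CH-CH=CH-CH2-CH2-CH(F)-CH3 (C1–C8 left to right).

C1 sp2, C2 sp2, C3 sp2, C4 sp2, C5 sp3, C6 sp3, C7 sp3, C8 sp3

C1 has 3 σ bonds, plus one π bond: steric number 3 → sp2.
C2: 3 σ bonds, plus one π bond; 3 regions of electron density → sp2.
C3 carries 3 σ bonds, plus one π bond, giving a steric number of 3, so it is sp2.
C4 (3 σ bonds, plus one π bond) has steric number 3: sp2.
C5: 4 σ bonds; 4 regions of electron density → sp3.
C6: 4 σ bonds; 4 regions of electron density → sp3.
C7 — 4 σ bonds. Steric number 4, so sp3.
C8 carries 4 σ bonds, giving a steric number of 4, so it is sp3.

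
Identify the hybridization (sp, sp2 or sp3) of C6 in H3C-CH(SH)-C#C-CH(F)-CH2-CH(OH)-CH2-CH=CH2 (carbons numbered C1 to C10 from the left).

sp^3

C6 has 4 σ bonds: steric number 4 → sp3.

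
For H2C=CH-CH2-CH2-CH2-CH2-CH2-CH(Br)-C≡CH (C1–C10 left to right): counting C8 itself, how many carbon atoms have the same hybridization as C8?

6

C8 is sp3 (only σ bonds).
C1: sp2
C2: sp2
C3: sp3 ✓
C4: sp3 ✓
C5: sp3 ✓
C6: sp3 ✓
C7: sp3 ✓
C8: sp3 ✓
C9: sp
C10: sp
6 carbons are sp3.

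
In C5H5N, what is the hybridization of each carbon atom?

sp^2

Each carbon atom: 3 σ bonds, plus one π bond; 3 regions of electron density → sp2.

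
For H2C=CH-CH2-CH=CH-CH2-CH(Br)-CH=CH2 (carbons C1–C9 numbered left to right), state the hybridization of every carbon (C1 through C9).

C1 sp2, C2 sp2, C3 sp3, C4 sp2, C5 sp2, C6 sp3, C7 sp3, C8 sp2, C9 sp2

C1: 3 σ bonds, plus one π bond; 3 regions of electron density → sp2.
C2 has 3 σ bonds, plus one π bond: steric number 3 → sp2.
C3: 4 σ bonds — 4 electron domains, sp3.
C4 (3 σ bonds, plus one π bond) has steric number 3: sp2.
C5 — 3 σ bonds, plus one π bond. Steric number 3, so sp2.
C6 has 4 σ bonds: steric number 4 → sp3.
C7 carries 4 σ bonds, giving a steric number of 4, so it is sp3.
C8 carries 3 σ bonds, plus one π bond, giving a steric number of 3, so it is sp2.
C9 carries 3 σ bonds, plus one π bond, giving a steric number of 3, so it is sp2.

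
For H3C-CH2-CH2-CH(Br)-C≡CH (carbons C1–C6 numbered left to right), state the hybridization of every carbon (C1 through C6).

C1: 4 σ bonds; 4 regions of electron density → sp3.
C2 (4 σ bonds) has steric number 4: sp3.
C3: 4 σ bonds; 4 regions of electron density → sp3.
C4 (4 σ bonds) has steric number 4: sp3.
C5 has 2 σ bonds, plus two π bonds: steric number 2 → sp.
C6 has 2 σ bonds, plus two π bonds: steric number 2 → sp.

C1 sp3, C2 sp3, C3 sp3, C4 sp3, C5 sp, C6 sp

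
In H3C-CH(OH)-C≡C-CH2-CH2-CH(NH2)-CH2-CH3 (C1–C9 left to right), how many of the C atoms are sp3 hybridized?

7

C1: sp3 ✓
C2: sp3 ✓
C3: sp
C4: sp
C5: sp3 ✓
C6: sp3 ✓
C7: sp3 ✓
C8: sp3 ✓
C9: sp3 ✓
C1, C2, C5, C6, C7, C8, C9 → 7 sp3 carbons.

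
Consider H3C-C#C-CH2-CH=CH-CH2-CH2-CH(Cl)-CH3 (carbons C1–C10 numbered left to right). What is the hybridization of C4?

sp^3

C4 — 4 σ bonds. Steric number 4, so sp3.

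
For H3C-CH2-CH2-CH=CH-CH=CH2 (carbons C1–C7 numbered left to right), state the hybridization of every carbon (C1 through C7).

C1 — 4 σ bonds. Steric number 4, so sp3.
C2 carries 4 σ bonds, giving a steric number of 4, so it is sp3.
C3 has 4 σ bonds: steric number 4 → sp3.
C4: 3 σ bonds, plus one π bond — 3 electron domains, sp2.
C5: 3 σ bonds, plus one π bond — 3 electron domains, sp2.
C6 has 3 σ bonds, plus one π bond: steric number 3 → sp2.
C7 is sp2: 3 σ bonds, plus one π bond, 3 electron-density regions.

C1 sp3, C2 sp3, C3 sp3, C4 sp2, C5 sp2, C6 sp2, C7 sp2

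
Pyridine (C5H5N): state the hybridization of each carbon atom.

sp²

Each carbon atom has 3 σ bonds, plus one π bond: steric number 3 → sp2.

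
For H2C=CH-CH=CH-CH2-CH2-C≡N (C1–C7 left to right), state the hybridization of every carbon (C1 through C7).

C1: 3 σ bonds, plus one π bond; 3 regions of electron density → sp2.
C2: 3 σ bonds, plus one π bond — 3 electron domains, sp2.
C3: 3 σ bonds, plus one π bond; 3 regions of electron density → sp2.
C4 carries 3 σ bonds, plus one π bond, giving a steric number of 3, so it is sp2.
C5 is sp3: 4 σ bonds, 4 electron-density regions.
C6: 4 σ bonds; 4 regions of electron density → sp3.
C7 has 2 σ bonds, plus two π bonds: steric number 2 → sp.

C1 sp2, C2 sp2, C3 sp2, C4 sp2, C5 sp3, C6 sp3, C7 sp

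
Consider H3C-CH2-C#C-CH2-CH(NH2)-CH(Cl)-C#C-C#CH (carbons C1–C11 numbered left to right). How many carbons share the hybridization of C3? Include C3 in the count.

6

C3 is sp (two π bonds).
C1: sp3
C2: sp3
C3: sp ✓
C4: sp ✓
C5: sp3
C6: sp3
C7: sp3
C8: sp ✓
C9: sp ✓
C10: sp ✓
C11: sp ✓
6 carbons are sp.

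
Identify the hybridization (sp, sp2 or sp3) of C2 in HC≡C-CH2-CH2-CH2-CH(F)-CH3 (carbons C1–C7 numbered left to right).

C2 — 2 σ bonds, plus two π bonds. Steric number 2, so sp.

sp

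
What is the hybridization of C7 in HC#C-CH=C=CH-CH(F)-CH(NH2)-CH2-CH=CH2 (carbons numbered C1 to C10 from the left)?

sp³

C7 carries 4 σ bonds, giving a steric number of 4, so it is sp3.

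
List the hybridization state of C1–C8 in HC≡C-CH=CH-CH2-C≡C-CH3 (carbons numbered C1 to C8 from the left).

C1 carries 2 σ bonds, plus two π bonds, giving a steric number of 2, so it is sp.
C2: 2 σ bonds, plus two π bonds — 2 electron domains, sp.
C3 — 3 σ bonds, plus one π bond. Steric number 3, so sp2.
C4: 3 σ bonds, plus one π bond — 3 electron domains, sp2.
C5 is sp3: 4 σ bonds, 4 electron-density regions.
C6: 2 σ bonds, plus two π bonds — 2 electron domains, sp.
C7 — 2 σ bonds, plus two π bonds. Steric number 2, so sp.
C8: 4 σ bonds — 4 electron domains, sp3.

C1 sp, C2 sp, C3 sp2, C4 sp2, C5 sp3, C6 sp, C7 sp, C8 sp3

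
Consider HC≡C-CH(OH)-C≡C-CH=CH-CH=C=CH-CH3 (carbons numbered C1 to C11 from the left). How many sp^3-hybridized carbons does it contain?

C1: sp
C2: sp
C3: sp3 ✓
C4: sp
C5: sp
C6: sp2
C7: sp2
C8: sp2
C9: sp
C10: sp2
C11: sp3 ✓
C3, C11 → 2 sp3 carbons.

2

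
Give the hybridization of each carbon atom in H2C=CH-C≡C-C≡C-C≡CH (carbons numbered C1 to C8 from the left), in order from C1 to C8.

C1 carries 3 σ bonds, plus one π bond, giving a steric number of 3, so it is sp2.
C2 is sp2: 3 σ bonds, plus one π bond, 3 electron-density regions.
C3 — 2 σ bonds, plus two π bonds. Steric number 2, so sp.
C4 carries 2 σ bonds, plus two π bonds, giving a steric number of 2, so it is sp.
C5 has 2 σ bonds, plus two π bonds: steric number 2 → sp.
C6 (2 σ bonds, plus two π bonds) has steric number 2: sp.
C7: 2 σ bonds, plus two π bonds; 2 regions of electron density → sp.
C8: 2 σ bonds, plus two π bonds — 2 electron domains, sp.

C1 sp2, C2 sp2, C3 sp, C4 sp, C5 sp, C6 sp, C7 sp, C8 sp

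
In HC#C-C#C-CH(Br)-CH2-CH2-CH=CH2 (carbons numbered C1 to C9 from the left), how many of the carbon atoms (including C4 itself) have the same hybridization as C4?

C4 is sp (two π bonds).
C1: sp ✓
C2: sp ✓
C3: sp ✓
C4: sp ✓
C5: sp3
C6: sp3
C7: sp3
C8: sp2
C9: sp2
4 carbons are sp.

4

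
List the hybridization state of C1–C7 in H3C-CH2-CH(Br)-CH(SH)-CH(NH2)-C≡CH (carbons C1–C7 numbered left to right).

C1 carries 4 σ bonds, giving a steric number of 4, so it is sp3.
C2 is sp3: 4 σ bonds, 4 electron-density regions.
C3 has 4 σ bonds: steric number 4 → sp3.
C4 (4 σ bonds) has steric number 4: sp3.
C5: 4 σ bonds — 4 electron domains, sp3.
C6 has 2 σ bonds, plus two π bonds: steric number 2 → sp.
C7: 2 σ bonds, plus two π bonds; 2 regions of electron density → sp.

C1 sp3, C2 sp3, C3 sp3, C4 sp3, C5 sp3, C6 sp, C7 sp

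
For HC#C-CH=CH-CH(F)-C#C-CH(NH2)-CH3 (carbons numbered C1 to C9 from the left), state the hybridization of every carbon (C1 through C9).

C1 sp, C2 sp, C3 sp2, C4 sp2, C5 sp3, C6 sp, C7 sp, C8 sp3, C9 sp3

C1 — 2 σ bonds, plus two π bonds. Steric number 2, so sp.
C2 is sp: 2 σ bonds, plus two π bonds, 2 electron-density regions.
C3: 3 σ bonds, plus one π bond — 3 electron domains, sp2.
C4 carries 3 σ bonds, plus one π bond, giving a steric number of 3, so it is sp2.
C5 has 4 σ bonds: steric number 4 → sp3.
C6: 2 σ bonds, plus two π bonds; 2 regions of electron density → sp.
C7 (2 σ bonds, plus two π bonds) has steric number 2: sp.
C8 is sp3: 4 σ bonds, 4 electron-density regions.
C9 is sp3: 4 σ bonds, 4 electron-density regions.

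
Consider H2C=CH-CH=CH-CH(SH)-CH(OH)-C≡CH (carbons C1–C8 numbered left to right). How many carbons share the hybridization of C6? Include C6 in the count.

2

C6 is sp3 (only σ bonds).
C1: sp2
C2: sp2
C3: sp2
C4: sp2
C5: sp3 ✓
C6: sp3 ✓
C7: sp
C8: sp
2 carbons are sp3.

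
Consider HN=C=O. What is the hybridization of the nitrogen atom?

sp^2

The nitrogen atom: 2 σ bonds and 1 lone pair, plus one π bond — 3 electron domains, sp2.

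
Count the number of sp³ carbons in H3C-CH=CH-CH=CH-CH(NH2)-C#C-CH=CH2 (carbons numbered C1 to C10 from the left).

2

C1: sp3 ✓
C2: sp2
C3: sp2
C4: sp2
C5: sp2
C6: sp3 ✓
C7: sp
C8: sp
C9: sp2
C10: sp2
C1, C6 → 2 sp3 carbons.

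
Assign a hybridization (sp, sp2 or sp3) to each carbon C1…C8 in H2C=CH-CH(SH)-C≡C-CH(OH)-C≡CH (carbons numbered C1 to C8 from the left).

C1 sp2, C2 sp2, C3 sp3, C4 sp, C5 sp, C6 sp3, C7 sp, C8 sp

C1 (3 σ bonds, plus one π bond) has steric number 3: sp2.
C2 — 3 σ bonds, plus one π bond. Steric number 3, so sp2.
C3 is sp3: 4 σ bonds, 4 electron-density regions.
C4 — 2 σ bonds, plus two π bonds. Steric number 2, so sp.
C5 has 2 σ bonds, plus two π bonds: steric number 2 → sp.
C6 carries 4 σ bonds, giving a steric number of 4, so it is sp3.
C7 has 2 σ bonds, plus two π bonds: steric number 2 → sp.
C8 — 2 σ bonds, plus two π bonds. Steric number 2, so sp.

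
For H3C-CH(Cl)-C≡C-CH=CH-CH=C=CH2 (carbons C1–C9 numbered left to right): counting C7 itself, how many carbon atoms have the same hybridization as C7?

C7 is sp2 (one π bond).
C1: sp3
C2: sp3
C3: sp
C4: sp
C5: sp2 ✓
C6: sp2 ✓
C7: sp2 ✓
C8: sp
C9: sp2 ✓
4 carbons are sp2.

4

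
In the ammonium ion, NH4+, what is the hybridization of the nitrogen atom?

sp^3

Four σ bonds, no lone pair → sp3, tetrahedral.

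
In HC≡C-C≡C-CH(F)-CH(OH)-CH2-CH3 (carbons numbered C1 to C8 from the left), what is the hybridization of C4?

sp

C4: 2 σ bonds, plus two π bonds — 2 electron domains, sp.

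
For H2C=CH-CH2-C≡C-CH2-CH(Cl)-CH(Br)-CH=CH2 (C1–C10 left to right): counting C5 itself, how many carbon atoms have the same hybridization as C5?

C5 is sp (two π bonds).
C1: sp2
C2: sp2
C3: sp3
C4: sp ✓
C5: sp ✓
C6: sp3
C7: sp3
C8: sp3
C9: sp2
C10: sp2
2 carbons are sp.

2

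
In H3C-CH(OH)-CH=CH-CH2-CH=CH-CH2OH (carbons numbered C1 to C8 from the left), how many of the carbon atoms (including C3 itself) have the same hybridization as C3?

4

C3 is sp2 (one π bond).
C1: sp3
C2: sp3
C3: sp2 ✓
C4: sp2 ✓
C5: sp3
C6: sp2 ✓
C7: sp2 ✓
C8: sp3
4 carbons are sp2.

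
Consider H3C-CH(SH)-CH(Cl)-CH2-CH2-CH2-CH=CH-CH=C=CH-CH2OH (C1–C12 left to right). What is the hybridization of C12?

C12 is sp3: 4 σ bonds, 4 electron-density regions.

sp^3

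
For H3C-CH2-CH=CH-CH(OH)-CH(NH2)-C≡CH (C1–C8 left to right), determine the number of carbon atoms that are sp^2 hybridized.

C1: sp3
C2: sp3
C3: sp2 ✓
C4: sp2 ✓
C5: sp3
C6: sp3
C7: sp
C8: sp
C3, C4 → 2 sp2 carbons.

2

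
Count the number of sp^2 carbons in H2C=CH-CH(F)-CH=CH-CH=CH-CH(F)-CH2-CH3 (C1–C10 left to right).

6

C1: sp2 ✓
C2: sp2 ✓
C3: sp3
C4: sp2 ✓
C5: sp2 ✓
C6: sp2 ✓
C7: sp2 ✓
C8: sp3
C9: sp3
C10: sp3
C1, C2, C4, C5, C6, C7 → 6 sp2 carbons.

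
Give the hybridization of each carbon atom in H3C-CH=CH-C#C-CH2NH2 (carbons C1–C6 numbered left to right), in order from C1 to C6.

C1 (4 σ bonds) has steric number 4: sp3.
C2 carries 3 σ bonds, plus one π bond, giving a steric number of 3, so it is sp2.
C3 carries 3 σ bonds, plus one π bond, giving a steric number of 3, so it is sp2.
C4: 2 σ bonds, plus two π bonds; 2 regions of electron density → sp.
C5: 2 σ bonds, plus two π bonds; 2 regions of electron density → sp.
C6 (4 σ bonds) has steric number 4: sp3.

C1 sp3, C2 sp2, C3 sp2, C4 sp, C5 sp, C6 sp3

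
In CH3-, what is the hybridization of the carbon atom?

Three σ bonds + one lone pair = steric number 4 → sp3, pyramidal.

sp³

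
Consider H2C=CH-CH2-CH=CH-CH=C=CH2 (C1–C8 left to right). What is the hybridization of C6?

C6 — 3 σ bonds, plus one π bond. Steric number 3, so sp2.

sp²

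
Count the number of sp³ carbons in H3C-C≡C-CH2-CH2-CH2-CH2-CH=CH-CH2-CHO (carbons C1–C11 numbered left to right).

6

C1: sp3 ✓
C2: sp
C3: sp
C4: sp3 ✓
C5: sp3 ✓
C6: sp3 ✓
C7: sp3 ✓
C8: sp2
C9: sp2
C10: sp3 ✓
C11: sp2
C1, C4, C5, C6, C7, C10 → 6 sp3 carbons.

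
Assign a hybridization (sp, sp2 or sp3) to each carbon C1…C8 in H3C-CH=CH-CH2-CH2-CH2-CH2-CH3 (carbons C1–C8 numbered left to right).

C1 sp3, C2 sp2, C3 sp2, C4 sp3, C5 sp3, C6 sp3, C7 sp3, C8 sp3

C1 (4 σ bonds) has steric number 4: sp3.
C2 is sp2: 3 σ bonds, plus one π bond, 3 electron-density regions.
C3 — 3 σ bonds, plus one π bond. Steric number 3, so sp2.
C4: 4 σ bonds — 4 electron domains, sp3.
C5: 4 σ bonds — 4 electron domains, sp3.
C6: 4 σ bonds — 4 electron domains, sp3.
C7 — 4 σ bonds. Steric number 4, so sp3.
C8 carries 4 σ bonds, giving a steric number of 4, so it is sp3.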